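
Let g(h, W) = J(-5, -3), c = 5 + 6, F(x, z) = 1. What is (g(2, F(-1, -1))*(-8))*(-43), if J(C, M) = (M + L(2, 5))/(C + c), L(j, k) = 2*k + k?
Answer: 688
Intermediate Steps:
L(j, k) = 3*k
c = 11
J(C, M) = (15 + M)/(11 + C) (J(C, M) = (M + 3*5)/(C + 11) = (M + 15)/(11 + C) = (15 + M)/(11 + C))
g(h, W) = 2 (g(h, W) = (15 - 3)/(11 - 5) = 12/6 = (1/6)*12 = 2)
(g(2, F(-1, -1))*(-8))*(-43) = (2*(-8))*(-43) = -16*(-43) = 688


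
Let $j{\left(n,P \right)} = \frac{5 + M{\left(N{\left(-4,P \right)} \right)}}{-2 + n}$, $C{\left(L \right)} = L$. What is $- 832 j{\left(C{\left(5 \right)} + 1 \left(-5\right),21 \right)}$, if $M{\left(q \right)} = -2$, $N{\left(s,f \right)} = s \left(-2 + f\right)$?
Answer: $1248$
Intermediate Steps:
$j{\left(n,P \right)} = \frac{3}{-2 + n}$ ($j{\left(n,P \right)} = \frac{5 - 2}{-2 + n} = \frac{3}{-2 + n}$)
$- 832 j{\left(C{\left(5 \right)} + 1 \left(-5\right),21 \right)} = - 832 \frac{3}{-2 + \left(5 + 1 \left(-5\right)\right)} = - 832 \frac{3}{-2 + \left(5 - 5\right)} = - 832 \frac{3}{-2 + 0} = - 832 \frac{3}{-2} = - 832 \cdot 3 \left(- \frac{1}{2}\right) = \left(-832\right) \left(- \frac{3}{2}\right) = 1248$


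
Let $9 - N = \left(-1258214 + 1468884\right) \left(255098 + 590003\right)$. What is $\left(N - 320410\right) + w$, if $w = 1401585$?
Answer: $-178036346486$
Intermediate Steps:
$N = -178037427661$ ($N = 9 - \left(-1258214 + 1468884\right) \left(255098 + 590003\right) = 9 - 210670 \cdot 845101 = 9 - 178037427670 = -178037427661$)
$\left(N - 320410\right) + w = \left(-178037427661 - 320410\right) + 1401585 = -178037748071 + 1401585 = -178036346486$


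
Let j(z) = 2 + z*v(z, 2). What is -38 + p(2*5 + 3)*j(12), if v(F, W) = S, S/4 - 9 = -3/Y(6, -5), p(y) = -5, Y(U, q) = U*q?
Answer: -2232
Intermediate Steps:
S = 182/5 (S = 36 + 4*(-3/(6*(-5))) = 36 + 4*(-3/(-30)) = 36 + 4*(-3*(-1/30)) = 36 + 4*(1/10) = 36 + 2/5 = 182/5 ≈ 36.400)
v(F, W) = 182/5
j(z) = 2 + 182*z/5 (j(z) = 2 + z*(182/5) = 2 + 182*z/5)
-38 + p(2*5 + 3)*j(12) = -38 - 5*(2 + (182/5)*12) = -38 - 5*(2 + 2184/5) = -38 - 5*2194/5 = -38 - 2194 = -2232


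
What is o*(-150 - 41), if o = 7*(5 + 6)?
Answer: -14707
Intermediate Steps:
o = 77 (o = 7*11 = 77)
o*(-150 - 41) = 77*(-150 - 41) = 77*(-191) = -14707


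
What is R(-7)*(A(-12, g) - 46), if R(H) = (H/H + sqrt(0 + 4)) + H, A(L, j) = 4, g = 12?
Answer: 168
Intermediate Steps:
R(H) = 3 + H (R(H) = (1 + sqrt(4)) + H = (1 + 2) + H = 3 + H)
R(-7)*(A(-12, g) - 46) = (3 - 7)*(4 - 46) = -4*(-42) = 168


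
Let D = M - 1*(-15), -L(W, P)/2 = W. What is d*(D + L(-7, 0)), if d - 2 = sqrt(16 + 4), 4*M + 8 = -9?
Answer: 99/2 + 99*sqrt(5)/2 ≈ 160.19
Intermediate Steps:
M = -17/4 (M = -2 + (1/4)*(-9) = -2 - 9/4 = -17/4 ≈ -4.2500)
L(W, P) = -2*W
d = 2 + 2*sqrt(5) (d = 2 + sqrt(16 + 4) = 2 + sqrt(20) = 2 + 2*sqrt(5) ≈ 6.4721)
D = 43/4 (D = -17/4 - 1*(-15) = -17/4 + 15 = 43/4 ≈ 10.750)
d*(D + L(-7, 0)) = (2 + 2*sqrt(5))*(43/4 - 2*(-7)) = (2 + 2*sqrt(5))*(43/4 + 14) = (2 + 2*sqrt(5))*(99/4) = 99/2 + 99*sqrt(5)/2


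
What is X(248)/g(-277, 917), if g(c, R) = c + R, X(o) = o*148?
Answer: 1147/20 ≈ 57.350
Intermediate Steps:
X(o) = 148*o
g(c, R) = R + c
X(248)/g(-277, 917) = (148*248)/(917 - 277) = 36704/640 = 36704*(1/640) = 1147/20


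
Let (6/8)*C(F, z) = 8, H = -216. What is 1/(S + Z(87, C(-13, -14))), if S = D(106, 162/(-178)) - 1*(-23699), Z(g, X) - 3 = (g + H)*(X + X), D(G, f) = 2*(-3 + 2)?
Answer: 1/20948 ≈ 4.7737e-5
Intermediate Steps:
C(F, z) = 32/3 (C(F, z) = (4/3)*8 = 32/3)
D(G, f) = -2 (D(G, f) = 2*(-1) = -2)
Z(g, X) = 3 + 2*X*(-216 + g) (Z(g, X) = 3 + (g - 216)*(X + X) = 3 + (-216 + g)*(2*X) = 3 + 2*X*(-216 + g))
S = 23697 (S = -2 - 1*(-23699) = -2 + 23699 = 23697)
1/(S + Z(87, C(-13, -14))) = 1/(23697 + (3 - 432*32/3 + 2*(32/3)*87)) = 1/(23697 + (3 - 4608 + 1856)) = 1/(23697 - 2749) = 1/20948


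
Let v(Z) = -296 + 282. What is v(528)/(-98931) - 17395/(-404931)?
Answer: 27405933/635876647 ≈ 0.043099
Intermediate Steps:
v(Z) = -14
v(528)/(-98931) - 17395/(-404931) = -14/(-98931) - 17395/(-404931) = -14*(-1/98931) - 17395*(-1/404931) = 2/14133 + 17395/404931 = 27405933/635876647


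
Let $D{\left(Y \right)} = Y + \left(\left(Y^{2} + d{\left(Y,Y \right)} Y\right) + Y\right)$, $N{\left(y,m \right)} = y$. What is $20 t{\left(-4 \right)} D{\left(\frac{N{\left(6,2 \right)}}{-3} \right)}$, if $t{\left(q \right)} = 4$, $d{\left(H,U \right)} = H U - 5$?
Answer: $160$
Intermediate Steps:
$d{\left(H,U \right)} = -5 + H U$
$D{\left(Y \right)} = Y^{2} + 2 Y + Y \left(-5 + Y^{2}\right)$ ($D{\left(Y \right)} = Y + \left(\left(Y^{2} + \left(-5 + Y Y\right) Y\right) + Y\right) = Y + \left(\left(Y^{2} + \left(-5 + Y^{2}\right) Y\right) + Y\right) = Y + \left(\left(Y^{2} + Y \left(-5 + Y^{2}\right)\right) + Y\right) = Y + \left(Y + Y^{2} + Y \left(-5 + Y^{2}\right)\right) = Y^{2} + 2 Y + Y \left(-5 + Y^{2}\right)$)
$20 t{\left(-4 \right)} D{\left(\frac{N{\left(6,2 \right)}}{-3} \right)} = 20 \cdot 4 \frac{6}{-3} \left(-3 + \frac{6}{-3} + \left(\frac{6}{-3}\right)^{2}\right) = 80 \cdot 6 \left(- \frac{1}{3}\right) \left(-3 + 6 \left(- \frac{1}{3}\right) + \left(6 \left(- \frac{1}{3}\right)\right)^{2}\right) = 80 \left(- 2 \left(-3 - 2 + \left(-2\right)^{2}\right)\right) = 80 \left(- 2 \left(-3 - 2 + 4\right)\right) = 80 \left(\left(-2\right) \left(-1\right)\right) = 80 \cdot 2 = 160$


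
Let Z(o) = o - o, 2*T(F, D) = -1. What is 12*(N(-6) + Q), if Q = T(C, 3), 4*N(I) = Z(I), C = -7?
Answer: -6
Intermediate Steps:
T(F, D) = -½ (T(F, D) = (½)*(-1) = -½)
Z(o) = 0
N(I) = 0 (N(I) = (¼)*0 = 0)
Q = -½ ≈ -0.50000
12*(N(-6) + Q) = 12*(0 - ½) = 12*(-½) = -6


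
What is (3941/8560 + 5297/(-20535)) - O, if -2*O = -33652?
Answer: -591526392697/35155920 ≈ -16826.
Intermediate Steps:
O = 16826 (O = -½*(-33652) = 16826)
(3941/8560 + 5297/(-20535)) - O = (3941/8560 + 5297/(-20535)) - 1*16826 = (3941*(1/8560) + 5297*(-1/20535)) - 16826 = (3941/8560 - 5297/20535) - 16826 = 7117223/35155920 - 16826 = -591526392697/35155920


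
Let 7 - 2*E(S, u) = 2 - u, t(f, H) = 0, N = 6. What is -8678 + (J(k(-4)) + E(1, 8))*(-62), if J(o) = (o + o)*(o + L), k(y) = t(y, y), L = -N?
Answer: -9081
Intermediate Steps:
E(S, u) = 5/2 + u/2 (E(S, u) = 7/2 - (2 - u)/2 = 7/2 + (-1 + u/2) = 5/2 + u/2)
L = -6 (L = -1*6 = -6)
k(y) = 0
J(o) = 2*o*(-6 + o) (J(o) = (o + o)*(o - 6) = (2*o)*(-6 + o) = 2*o*(-6 + o))
-8678 + (J(k(-4)) + E(1, 8))*(-62) = -8678 + (2*0*(-6 + 0) + (5/2 + (½)*8))*(-62) = -8678 + (2*0*(-6) + (5/2 + 4))*(-62) = -8678 + (0 + 13/2)*(-62) = -8678 + (13/2)*(-62) = -8678 - 403 = -9081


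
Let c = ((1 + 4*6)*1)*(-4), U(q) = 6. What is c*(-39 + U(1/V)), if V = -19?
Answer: 3300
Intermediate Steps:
c = -100 (c = ((1 + 24)*1)*(-4) = (25*1)*(-4) = 25*(-4) = -100)
c*(-39 + U(1/V)) = -100*(-39 + 6) = -100*(-33) = 3300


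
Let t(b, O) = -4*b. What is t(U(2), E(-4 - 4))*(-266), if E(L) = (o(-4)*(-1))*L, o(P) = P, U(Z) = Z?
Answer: 2128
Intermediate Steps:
E(L) = 4*L (E(L) = (-4*(-1))*L = 4*L)
t(U(2), E(-4 - 4))*(-266) = -4*2*(-266) = -8*(-266) = 2128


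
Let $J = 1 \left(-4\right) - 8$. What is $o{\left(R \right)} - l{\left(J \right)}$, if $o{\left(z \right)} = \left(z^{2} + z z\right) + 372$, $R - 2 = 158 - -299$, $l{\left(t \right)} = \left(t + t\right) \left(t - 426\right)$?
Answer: $411222$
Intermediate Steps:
$J = -12$ ($J = -4 - 8 = -12$)
$l{\left(t \right)} = 2 t \left(-426 + t\right)$
$R = 459$ ($R = 2 + \left(158 - -299\right) = 2 + \left(158 + 299\right) = 2 + 457 = 459$)
$o{\left(z \right)} = 372 + 2 z^{2}$ ($o{\left(z \right)} = \left(z^{2} + z^{2}\right) + 372 = 2 z^{2} + 372 = 372 + 2 z^{2}$)
$o{\left(R \right)} - l{\left(J \right)} = \left(372 + 2 \cdot 459^{2}\right) - 2 \left(-12\right) \left(-426 - 12\right) = \left(372 + 2 \cdot 210681\right) - 2 \left(-12\right) \left(-438\right) = \left(372 + 421362\right) - 10512 = 421734 - 10512 = 411222$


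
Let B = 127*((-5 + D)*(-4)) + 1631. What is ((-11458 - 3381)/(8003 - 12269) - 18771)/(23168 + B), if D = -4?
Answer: -80062247/125296686 ≈ -0.63898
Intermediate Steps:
B = 6203 (B = 127*((-5 - 4)*(-4)) + 1631 = 127*(-9*(-4)) + 1631 = 127*36 + 1631 = 4572 + 1631 = 6203)
((-11458 - 3381)/(8003 - 12269) - 18771)/(23168 + B) = ((-11458 - 3381)/(8003 - 12269) - 18771)/(23168 + 6203) = (-14839/(-4266) - 18771)/29371 = (-14839*(-1/4266) - 18771)*(1/29371) = (14839/4266 - 18771)*(1/29371) = -80062247/4266*1/29371 = -80062247/125296686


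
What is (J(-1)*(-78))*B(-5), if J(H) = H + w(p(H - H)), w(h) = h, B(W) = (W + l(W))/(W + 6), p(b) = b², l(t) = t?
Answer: -780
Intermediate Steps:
B(W) = 2*W/(6 + W) (B(W) = (W + W)/(W + 6) = (2*W)/(6 + W) = 2*W/(6 + W))
J(H) = H (J(H) = H + (H - H)² = H + 0² = H + 0 = H)
(J(-1)*(-78))*B(-5) = (-1*(-78))*(2*(-5)/(6 - 5)) = 78*(2*(-5)/1) = 78*(2*(-5)*1) = 78*(-10) = -780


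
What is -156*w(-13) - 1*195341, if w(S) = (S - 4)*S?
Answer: -229817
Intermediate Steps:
w(S) = S*(-4 + S) (w(S) = (-4 + S)*S = S*(-4 + S))
-156*w(-13) - 1*195341 = -(-2028)*(-4 - 13) - 1*195341 = -(-2028)*(-17) - 195341 = -156*221 - 195341 = -34476 - 195341 = -229817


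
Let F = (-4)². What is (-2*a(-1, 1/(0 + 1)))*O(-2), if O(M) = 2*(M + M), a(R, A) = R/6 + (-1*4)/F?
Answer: -20/3 ≈ -6.6667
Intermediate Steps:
F = 16
a(R, A) = -¼ + R/6 (a(R, A) = R/6 - 1*4/16 = R*(⅙) - 4*1/16 = R/6 - ¼ = -¼ + R/6)
O(M) = 4*M (O(M) = 2*(2*M) = 4*M)
(-2*a(-1, 1/(0 + 1)))*O(-2) = (-2*(-¼ + (⅙)*(-1)))*(4*(-2)) = -2*(-¼ - ⅙)*(-8) = -2*(-5/12)*(-8) = (⅚)*(-8) = -20/3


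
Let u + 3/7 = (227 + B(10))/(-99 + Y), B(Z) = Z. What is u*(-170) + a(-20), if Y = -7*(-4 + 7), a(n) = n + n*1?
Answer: 10321/28 ≈ 368.61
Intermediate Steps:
a(n) = 2*n (a(n) = n + n = 2*n)
Y = -21 (Y = -7*3 = -21)
u = -673/280 (u = -3/7 + (227 + 10)/(-99 - 21) = -3/7 + 237/(-120) = -3/7 + 237*(-1/120) = -3/7 - 79/40 = -673/280 ≈ -2.4036)
u*(-170) + a(-20) = -673/280*(-170) + 2*(-20) = 11441/28 - 40 = 10321/28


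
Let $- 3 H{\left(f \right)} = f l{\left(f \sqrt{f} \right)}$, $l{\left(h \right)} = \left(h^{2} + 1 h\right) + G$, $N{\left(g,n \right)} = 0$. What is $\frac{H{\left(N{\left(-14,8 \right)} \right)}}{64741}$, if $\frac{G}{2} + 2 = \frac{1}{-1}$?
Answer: $0$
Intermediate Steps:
$G = -6$ ($G = -4 + \frac{2}{-1} = -4 + 2 \left(-1\right) = -4 - 2 = -6$)
$l{\left(h \right)} = -6 + h + h^{2}$ ($l{\left(h \right)} = \left(h^{2} + 1 h\right) - 6 = \left(h^{2} + h\right) - 6 = \left(h + h^{2}\right) - 6 = -6 + h + h^{2}$)
$H{\left(f \right)} = - \frac{f \left(-6 + f^{3} + f^{\frac{3}{2}}\right)}{3}$ ($H{\left(f \right)} = - \frac{f \left(-6 + f \sqrt{f} + \left(f \sqrt{f}\right)^{2}\right)}{3} = - \frac{f \left(-6 + f^{\frac{3}{2}} + \left(f^{\frac{3}{2}}\right)^{2}\right)}{3} = - \frac{f \left(-6 + f^{\frac{3}{2}} + f^{3}\right)}{3} = - \frac{f \left(-6 + f^{3} + f^{\frac{3}{2}}\right)}{3}$)
$\frac{H{\left(N{\left(-14,8 \right)} \right)}}{64741} = \frac{2 \cdot 0 - \frac{0^{4}}{3} - \frac{0^{\frac{5}{2}}}{3}}{64741} = \left(0 - 0 - 0\right) \frac{1}{64741} = \left(0 + 0 + 0\right) \frac{1}{64741} = 0 \cdot \frac{1}{64741} = 0$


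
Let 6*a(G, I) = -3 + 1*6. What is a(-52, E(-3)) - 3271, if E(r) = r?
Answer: -6541/2 ≈ -3270.5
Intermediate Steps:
a(G, I) = ½ (a(G, I) = (-3 + 1*6)/6 = (-3 + 6)/6 = (⅙)*3 = ½)
a(-52, E(-3)) - 3271 = ½ - 3271 = -6541/2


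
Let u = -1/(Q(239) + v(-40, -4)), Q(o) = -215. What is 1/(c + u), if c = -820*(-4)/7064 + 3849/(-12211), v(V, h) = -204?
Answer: 4517789147/684468530 ≈ 6.6004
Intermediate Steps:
u = 1/419 (u = -1/(-215 - 204) = -1/(-419) = -1*(-1/419) = 1/419 ≈ 0.0023866)
c = 1607843/10782313 (c = 3280*(1/7064) + 3849*(-1/12211) = 410/883 - 3849/12211 = 1607843/10782313 ≈ 0.14912)
1/(c + u) = 1/(1607843/10782313 + 1/419) = 1/(684468530/4517789147) = 4517789147/684468530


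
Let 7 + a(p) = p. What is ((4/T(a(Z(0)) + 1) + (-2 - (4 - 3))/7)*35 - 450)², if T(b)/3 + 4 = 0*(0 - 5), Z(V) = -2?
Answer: 2044900/9 ≈ 2.2721e+5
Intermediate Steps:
a(p) = -7 + p
T(b) = -12 (T(b) = -12 + 3*(0*(0 - 5)) = -12 + 3*(0*(-5)) = -12 + 3*0 = -12 + 0 = -12)
((4/T(a(Z(0)) + 1) + (-2 - (4 - 3))/7)*35 - 450)² = ((4/(-12) + (-2 - (4 - 3))/7)*35 - 450)² = ((4*(-1/12) + (-2 - 1*1)*(⅐))*35 - 450)² = ((-⅓ + (-2 - 1)*(⅐))*35 - 450)² = ((-⅓ - 3*⅐)*35 - 450)² = ((-⅓ - 3/7)*35 - 450)² = (-16/21*35 - 450)² = (-80/3 - 450)² = (-1430/3)² = 2044900/9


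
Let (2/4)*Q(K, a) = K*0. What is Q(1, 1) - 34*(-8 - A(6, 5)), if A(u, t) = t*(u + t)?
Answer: 2142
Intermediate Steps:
Q(K, a) = 0 (Q(K, a) = 2*(K*0) = 2*0 = 0)
A(u, t) = t*(t + u)
Q(1, 1) - 34*(-8 - A(6, 5)) = 0 - 34*(-8 - 5*(5 + 6)) = 0 - 34*(-8 - 5*11) = 0 - 34*(-8 - 1*55) = 0 - 34*(-8 - 55) = 0 - 34*(-63) = 0 + 2142 = 2142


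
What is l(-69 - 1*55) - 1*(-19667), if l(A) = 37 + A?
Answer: 19580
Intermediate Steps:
l(-69 - 1*55) - 1*(-19667) = (37 + (-69 - 1*55)) - 1*(-19667) = (37 + (-69 - 55)) + 19667 = (37 - 124) + 19667 = -87 + 19667 = 19580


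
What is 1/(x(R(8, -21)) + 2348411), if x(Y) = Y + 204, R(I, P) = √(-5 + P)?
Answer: 2348615/5515992418251 - I*√26/5515992418251 ≈ 4.2578e-7 - 9.2441e-13*I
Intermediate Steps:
x(Y) = 204 + Y
1/(x(R(8, -21)) + 2348411) = 1/((204 + √(-5 - 21)) + 2348411) = 1/((204 + √(-26)) + 2348411) = 1/((204 + I*√26) + 2348411) = 1/(2348615 + I*√26)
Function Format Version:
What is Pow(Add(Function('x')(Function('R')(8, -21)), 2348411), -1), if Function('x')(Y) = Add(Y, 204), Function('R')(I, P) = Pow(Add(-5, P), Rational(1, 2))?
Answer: Add(Rational(2348615, 5515992418251), Mul(Rational(-1, 5515992418251), I, Pow(26, Rational(1, 2)))) ≈ Add(4.2578e-7, Mul(-9.2441e-13, I))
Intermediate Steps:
Function('x')(Y) = Add(204, Y)
Pow(Add(Function('x')(Function('R')(8, -21)), 2348411), -1) = Pow(Add(Add(204, Pow(Add(-5, -21), Rational(1, 2))), 2348411), -1) = Pow(Add(Add(204, Pow(-26, Rational(1, 2))), 2348411), -1) = Pow(Add(Add(204, Mul(I, Pow(26, Rational(1, 2)))), 2348411), -1) = Pow(Add(2348615, Mul(I, Pow(26, Rational(1, 2)))), -1)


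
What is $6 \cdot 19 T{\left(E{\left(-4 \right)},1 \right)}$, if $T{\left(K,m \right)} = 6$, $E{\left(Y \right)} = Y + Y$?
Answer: $684$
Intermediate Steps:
$E{\left(Y \right)} = 2 Y$
$6 \cdot 19 T{\left(E{\left(-4 \right)},1 \right)} = 6 \cdot 19 \cdot 6 = 114 \cdot 6 = 684$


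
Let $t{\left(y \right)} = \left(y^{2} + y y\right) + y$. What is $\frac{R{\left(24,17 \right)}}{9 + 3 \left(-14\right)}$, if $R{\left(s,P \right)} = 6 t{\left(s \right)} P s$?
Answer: $- \frac{959616}{11} \approx -87238.0$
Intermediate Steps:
$t{\left(y \right)} = y + 2 y^{2}$ ($t{\left(y \right)} = \left(y^{2} + y^{2}\right) + y = 2 y^{2} + y = y + 2 y^{2}$)
$R{\left(s,P \right)} = 6 P s^{2} \left(1 + 2 s\right)$ ($R{\left(s,P \right)} = 6 s \left(1 + 2 s\right) P s = 6 P s \left(1 + 2 s\right) s = 6 P s^{2} \left(1 + 2 s\right)$)
$\frac{R{\left(24,17 \right)}}{9 + 3 \left(-14\right)} = \frac{6 \cdot 17 \cdot 24^{2} \left(1 + 2 \cdot 24\right)}{9 + 3 \left(-14\right)} = \frac{6 \cdot 17 \cdot 576 \left(1 + 48\right)}{9 - 42} = \frac{6 \cdot 17 \cdot 576 \cdot 49}{-33} = 2878848 \left(- \frac{1}{33}\right) = - \frac{959616}{11}$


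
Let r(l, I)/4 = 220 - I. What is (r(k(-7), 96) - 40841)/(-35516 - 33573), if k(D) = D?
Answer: 40345/69089 ≈ 0.58396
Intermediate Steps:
r(l, I) = 880 - 4*I (r(l, I) = 4*(220 - I) = 880 - 4*I)
(r(k(-7), 96) - 40841)/(-35516 - 33573) = ((880 - 4*96) - 40841)/(-35516 - 33573) = ((880 - 384) - 40841)/(-69089) = (496 - 40841)*(-1/69089) = -40345*(-1/69089) = 40345/69089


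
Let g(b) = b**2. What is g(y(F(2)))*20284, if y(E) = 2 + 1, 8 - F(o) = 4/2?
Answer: 182556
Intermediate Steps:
F(o) = 6 (F(o) = 8 - 4/2 = 8 - 1*2 = 8 - 2 = 6)
y(E) = 3
g(y(F(2)))*20284 = 3**2*20284 = 9*20284 = 182556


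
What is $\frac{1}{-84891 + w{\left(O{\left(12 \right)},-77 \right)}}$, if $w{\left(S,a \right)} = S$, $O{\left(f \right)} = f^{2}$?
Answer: $- \frac{1}{84747} \approx -1.18 \cdot 10^{-5}$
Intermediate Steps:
$\frac{1}{-84891 + w{\left(O{\left(12 \right)},-77 \right)}} = \frac{1}{-84891 + 12^{2}} = \frac{1}{-84891 + 144} = \frac{1}{-84747} = - \frac{1}{84747}$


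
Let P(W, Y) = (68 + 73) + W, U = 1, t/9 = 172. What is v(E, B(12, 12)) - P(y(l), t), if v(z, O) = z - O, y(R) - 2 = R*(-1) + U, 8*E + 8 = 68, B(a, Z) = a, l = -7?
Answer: -311/2 ≈ -155.50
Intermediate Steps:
t = 1548 (t = 9*172 = 1548)
E = 15/2 (E = -1 + (⅛)*68 = -1 + 17/2 = 15/2 ≈ 7.5000)
y(R) = 3 - R (y(R) = 2 + (R*(-1) + 1) = 2 + (-R + 1) = 2 + (1 - R) = 3 - R)
P(W, Y) = 141 + W
v(E, B(12, 12)) - P(y(l), t) = (15/2 - 1*12) - (141 + (3 - 1*(-7))) = (15/2 - 12) - (141 + (3 + 7)) = -9/2 - (141 + 10) = -9/2 - 1*151 = -9/2 - 151 = -311/2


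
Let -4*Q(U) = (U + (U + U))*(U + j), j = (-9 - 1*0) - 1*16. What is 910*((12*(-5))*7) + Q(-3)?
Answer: -382263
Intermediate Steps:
j = -25 (j = (-9 + 0) - 16 = -9 - 16 = -25)
Q(U) = -3*U*(-25 + U)/4 (Q(U) = -(U + (U + U))*(U - 25)/4 = -(U + 2*U)*(-25 + U)/4 = -3*U*(-25 + U)/4)
910*((12*(-5))*7) + Q(-3) = 910*((12*(-5))*7) + (¾)*(-3)*(25 - 1*(-3)) = 910*(-60*7) + (¾)*(-3)*(25 + 3) = 910*(-420) + (¾)*(-3)*28 = -382200 - 63 = -382263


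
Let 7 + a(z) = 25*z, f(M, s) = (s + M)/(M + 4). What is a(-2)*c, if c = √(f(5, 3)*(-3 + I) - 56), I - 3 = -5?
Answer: -76*I*√34 ≈ -443.15*I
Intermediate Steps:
f(M, s) = (M + s)/(4 + M)
I = -2 (I = 3 - 5 = -2)
a(z) = -7 + 25*z
c = 4*I*√34/3 (c = √(((5 + 3)/(4 + 5))*(-3 - 2) - 56) = √((8/9)*(-5) - 56) = √(-40/9 - 56) = √(-544/9) = 4*I*√34/3 ≈ 7.7746*I)
a(-2)*c = (-7 + 25*(-2))*(4*I*√34/3) = (-7 - 50)*(4*I*√34/3) = -76*I*√34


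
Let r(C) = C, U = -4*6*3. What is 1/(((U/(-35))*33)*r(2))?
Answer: 35/4752 ≈ 0.0073653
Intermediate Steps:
U = -72 (U = -24*3 = -72)
1/(((U/(-35))*33)*r(2)) = 1/((-72/(-35)*33)*2) = 1/((-72*(-1/35)*33)*2) = 1/(((72/35)*33)*2) = 1/((2376/35)*2) = 1/(4752/35) = 35/4752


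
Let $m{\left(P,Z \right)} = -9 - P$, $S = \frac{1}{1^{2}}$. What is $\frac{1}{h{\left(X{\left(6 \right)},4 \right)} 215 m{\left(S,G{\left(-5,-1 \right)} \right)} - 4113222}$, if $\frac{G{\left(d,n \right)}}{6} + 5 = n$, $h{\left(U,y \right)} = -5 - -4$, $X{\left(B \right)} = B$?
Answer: $- \frac{1}{4111072} \approx -2.4325 \cdot 10^{-7}$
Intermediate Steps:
$h{\left(U,y \right)} = -1$ ($h{\left(U,y \right)} = -5 + 4 = -1$)
$G{\left(d,n \right)} = -30 + 6 n$
$S = 1$ ($S = 1^{-1} = 1$)
$\frac{1}{h{\left(X{\left(6 \right)},4 \right)} 215 m{\left(S,G{\left(-5,-1 \right)} \right)} - 4113222} = \frac{1}{\left(-1\right) 215 \left(-9 - 1\right) - 4113222} = \frac{1}{- 215 \left(-9 - 1\right) - 4113222} = \frac{1}{\left(-215\right) \left(-10\right) - 4113222} = \frac{1}{2150 - 4113222} = \frac{1}{-4111072} = - \frac{1}{4111072}$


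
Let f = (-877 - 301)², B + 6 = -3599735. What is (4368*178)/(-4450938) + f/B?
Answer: -1495884745676/2670370667843 ≈ -0.56018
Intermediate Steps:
B = -3599741 (B = -6 - 3599735 = -3599741)
f = 1387684 (f = (-1178)² = 1387684)
(4368*178)/(-4450938) + f/B = (4368*178)/(-4450938) + 1387684/(-3599741) = 777504*(-1/4450938) + 1387684*(-1/3599741) = -129584/741823 - 1387684/3599741 = -1495884745676/2670370667843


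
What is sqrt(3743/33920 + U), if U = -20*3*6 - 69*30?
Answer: I*sqrt(43683584210)/4240 ≈ 49.294*I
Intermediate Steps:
U = -2430 (U = -5*12*6 - 2070 = -60*6 - 2070 = -360 - 2070 = -2430)
sqrt(3743/33920 + U) = sqrt(3743/33920 - 2430) = sqrt(-82421857/33920) = I*sqrt(43683584210)/4240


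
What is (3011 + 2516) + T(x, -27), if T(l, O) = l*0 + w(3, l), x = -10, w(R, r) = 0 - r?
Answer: 5537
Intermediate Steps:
w(R, r) = -r
T(l, O) = -l (T(l, O) = l*0 - l = 0 - l = -l)
(3011 + 2516) + T(x, -27) = (3011 + 2516) - 1*(-10) = 5527 + 10 = 5537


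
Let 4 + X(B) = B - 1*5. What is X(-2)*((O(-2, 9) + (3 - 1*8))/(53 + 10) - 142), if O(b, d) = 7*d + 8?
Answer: 32560/21 ≈ 1550.5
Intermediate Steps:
X(B) = -9 + B (X(B) = -4 + (B - 1*5) = -4 + (B - 5) = -4 + (-5 + B) = -9 + B)
O(b, d) = 8 + 7*d
X(-2)*((O(-2, 9) + (3 - 1*8))/(53 + 10) - 142) = (-9 - 2)*(((8 + 7*9) + (3 - 1*8))/(53 + 10) - 142) = -11*(((8 + 63) + (3 - 8))/63 - 142) = -11*((71 - 5)*(1/63) - 142) = -11*(66*(1/63) - 142) = -11*(22/21 - 142) = -11*(-2960/21) = 32560/21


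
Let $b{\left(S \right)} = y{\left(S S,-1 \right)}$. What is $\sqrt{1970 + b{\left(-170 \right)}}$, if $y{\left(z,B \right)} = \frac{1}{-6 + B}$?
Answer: $\frac{\sqrt{96523}}{7} \approx 44.383$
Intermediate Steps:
$b{\left(S \right)} = - \frac{1}{7}$ ($b{\left(S \right)} = \frac{1}{-6 - 1} = \frac{1}{-7} = - \frac{1}{7}$)
$\sqrt{1970 + b{\left(-170 \right)}} = \sqrt{1970 - \frac{1}{7}} = \sqrt{\frac{13789}{7}} = \frac{\sqrt{96523}}{7}$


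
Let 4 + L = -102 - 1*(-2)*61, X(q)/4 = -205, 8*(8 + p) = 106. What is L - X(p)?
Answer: 836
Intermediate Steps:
p = 21/4 (p = -8 + (⅛)*106 = -8 + 53/4 = 21/4 ≈ 5.2500)
X(q) = -820 (X(q) = 4*(-205) = -820)
L = 16 (L = -4 + (-102 - 1*(-2)*61) = -4 + (-102 + 2*61) = -4 + (-102 + 122) = -4 + 20 = 16)
L - X(p) = 16 - 1*(-820) = 16 + 820 = 836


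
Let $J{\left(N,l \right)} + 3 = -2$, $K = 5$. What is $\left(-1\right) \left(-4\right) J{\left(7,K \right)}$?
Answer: $-20$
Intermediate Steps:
$J{\left(N,l \right)} = -5$ ($J{\left(N,l \right)} = -3 - 2 = -5$)
$\left(-1\right) \left(-4\right) J{\left(7,K \right)} = \left(-1\right) \left(-4\right) \left(-5\right) = 4 \left(-5\right) = -20$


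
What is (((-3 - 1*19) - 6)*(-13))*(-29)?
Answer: -10556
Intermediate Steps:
(((-3 - 1*19) - 6)*(-13))*(-29) = (((-3 - 19) - 6)*(-13))*(-29) = ((-22 - 6)*(-13))*(-29) = -28*(-13)*(-29) = 364*(-29) = -10556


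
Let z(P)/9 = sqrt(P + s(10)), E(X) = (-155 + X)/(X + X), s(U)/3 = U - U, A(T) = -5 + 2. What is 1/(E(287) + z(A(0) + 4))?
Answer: 287/2649 ≈ 0.10834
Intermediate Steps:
A(T) = -3
s(U) = 0 (s(U) = 3*(U - U) = 3*0 = 0)
E(X) = (-155 + X)/(2*X) (E(X) = (-155 + X)/((2*X)) = (-155 + X)*(1/(2*X)) = (-155 + X)/(2*X))
z(P) = 9*sqrt(P) (z(P) = 9*sqrt(P + 0) = 9*sqrt(P))
1/(E(287) + z(A(0) + 4)) = 1/((1/2)*(-155 + 287)/287 + 9*sqrt(-3 + 4)) = 1/((1/2)*(1/287)*132 + 9*sqrt(1)) = 1/(66/287 + 9*1) = 1/(66/287 + 9) = 1/(2649/287) = 287/2649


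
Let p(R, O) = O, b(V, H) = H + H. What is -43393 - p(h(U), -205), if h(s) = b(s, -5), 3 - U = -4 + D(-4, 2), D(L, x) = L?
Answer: -43188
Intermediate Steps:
b(V, H) = 2*H
U = 11 (U = 3 - (-4 - 4) = 3 - 1*(-8) = 3 + 8 = 11)
h(s) = -10 (h(s) = 2*(-5) = -10)
-43393 - p(h(U), -205) = -43393 - 1*(-205) = -43393 + 205 = -43188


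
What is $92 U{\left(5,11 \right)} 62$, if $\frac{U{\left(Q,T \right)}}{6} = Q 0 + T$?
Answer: $376464$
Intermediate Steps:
$U{\left(Q,T \right)} = 6 T$ ($U{\left(Q,T \right)} = 6 \left(Q 0 + T\right) = 6 \left(0 + T\right) = 6 T$)
$92 U{\left(5,11 \right)} 62 = 92 \cdot 6 \cdot 11 \cdot 62 = 92 \cdot 66 \cdot 62 = 6072 \cdot 62 = 376464$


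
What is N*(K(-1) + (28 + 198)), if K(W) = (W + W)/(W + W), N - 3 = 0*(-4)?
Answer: 681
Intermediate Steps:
N = 3 (N = 3 + 0*(-4) = 3 + 0 = 3)
K(W) = 1 (K(W) = (2*W)/((2*W)) = (2*W)*(1/(2*W)) = 1)
N*(K(-1) + (28 + 198)) = 3*(1 + (28 + 198)) = 3*(1 + 226) = 3*227 = 681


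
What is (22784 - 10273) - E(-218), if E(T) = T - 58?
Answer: 12787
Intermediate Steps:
E(T) = -58 + T
(22784 - 10273) - E(-218) = (22784 - 10273) - (-58 - 218) = 12511 - 1*(-276) = 12511 + 276 = 12787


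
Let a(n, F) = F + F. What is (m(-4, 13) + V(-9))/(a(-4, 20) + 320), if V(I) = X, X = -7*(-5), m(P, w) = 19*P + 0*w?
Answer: -41/360 ≈ -0.11389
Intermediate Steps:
m(P, w) = 19*P (m(P, w) = 19*P + 0 = 19*P)
X = 35
a(n, F) = 2*F
V(I) = 35
(m(-4, 13) + V(-9))/(a(-4, 20) + 320) = (19*(-4) + 35)/(2*20 + 320) = (-76 + 35)/(40 + 320) = -41/360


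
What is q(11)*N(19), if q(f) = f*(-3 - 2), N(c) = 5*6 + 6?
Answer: -1980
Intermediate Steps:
N(c) = 36 (N(c) = 30 + 6 = 36)
q(f) = -5*f (q(f) = f*(-5) = -5*f)
q(11)*N(19) = -5*11*36 = -55*36 = -1980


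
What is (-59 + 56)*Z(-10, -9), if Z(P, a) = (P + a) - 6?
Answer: 75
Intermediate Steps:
Z(P, a) = -6 + P + a
(-59 + 56)*Z(-10, -9) = (-59 + 56)*(-6 - 10 - 9) = -3*(-25) = 75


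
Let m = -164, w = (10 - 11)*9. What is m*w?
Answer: 1476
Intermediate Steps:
w = -9 (w = -1*9 = -9)
m*w = -164*(-9) = 1476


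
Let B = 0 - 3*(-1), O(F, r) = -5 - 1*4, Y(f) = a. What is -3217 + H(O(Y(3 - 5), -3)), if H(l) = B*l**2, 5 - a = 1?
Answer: -2974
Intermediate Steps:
a = 4 (a = 5 - 1*1 = 5 - 1 = 4)
Y(f) = 4
O(F, r) = -9 (O(F, r) = -5 - 4 = -9)
B = 3 (B = 0 + 3 = 3)
H(l) = 3*l**2
-3217 + H(O(Y(3 - 5), -3)) = -3217 + 3*(-9)**2 = -3217 + 3*81 = -3217 + 243 = -2974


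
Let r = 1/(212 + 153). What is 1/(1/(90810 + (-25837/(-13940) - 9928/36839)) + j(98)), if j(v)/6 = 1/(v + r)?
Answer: 98128241715123249/6008764150098190 ≈ 16.331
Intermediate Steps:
r = 1/365 ≈ 0.0027397
j(v) = 6/(1/365 + v) (j(v) = 6/(v + 1/365) = 6/(1/365 + v))
1/(1/(90810 + (-25837/(-13940) - 9928/36839)) + j(98)) = 1/(1/(90810 + (-25837/(-13940) - 9928/36839)) + 2190/(1 + 365*98)) = 1/(1/(90810 + (-25837*(-1/13940) - 9928*1/36839)) + 2190/(1 + 35770)) = 1/(1/(90810 + (25837/13940 - 584/2167)) + 2190/35771) = 1/(1/(90810 + 47847819/30207980) + 2190*(1/35771)) = 1/(1/(2743234511619/30207980) + 2190/35771) = 1/(30207980/2743234511619 + 2190/35771) = 1/(6008764150098190/98128241715123249) = 98128241715123249/6008764150098190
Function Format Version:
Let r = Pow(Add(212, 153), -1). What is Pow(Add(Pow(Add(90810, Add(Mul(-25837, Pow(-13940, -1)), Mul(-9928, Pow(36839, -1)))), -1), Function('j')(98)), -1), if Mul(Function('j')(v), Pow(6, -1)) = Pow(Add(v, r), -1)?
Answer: Rational(98128241715123249, 6008764150098190) ≈ 16.331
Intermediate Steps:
r = Rational(1, 365) (r = Pow(365, -1) = Rational(1, 365) ≈ 0.0027397)
Function('j')(v) = Mul(6, Pow(Add(Rational(1, 365), v), -1)) (Function('j')(v) = Mul(6, Pow(Add(v, Rational(1, 365)), -1)) = Mul(6, Pow(Add(Rational(1, 365), v), -1)))
Pow(Add(Pow(Add(90810, Add(Mul(-25837, Pow(-13940, -1)), Mul(-9928, Pow(36839, -1)))), -1), Function('j')(98)), -1) = Pow(Add(Pow(Add(90810, Add(Mul(-25837, Pow(-13940, -1)), Mul(-9928, Pow(36839, -1)))), -1), Mul(2190, Pow(Add(1, Mul(365, 98)), -1))), -1) = Pow(Add(Pow(Add(90810, Add(Mul(-25837, Rational(-1, 13940)), Mul(-9928, Rational(1, 36839)))), -1), Mul(2190, Pow(Add(1, 35770), -1))), -1) = Pow(Add(Pow(Add(90810, Add(Rational(25837, 13940), Rational(-584, 2167))), -1), Mul(2190, Pow(35771, -1))), -1) = Pow(Add(Pow(Add(90810, Rational(47847819, 30207980)), -1), Mul(2190, Rational(1, 35771))), -1) = Pow(Add(Pow(Rational(2743234511619, 30207980), -1), Rational(2190, 35771)), -1) = Pow(Add(Rational(30207980, 2743234511619), Rational(2190, 35771)), -1) = Pow(Rational(6008764150098190, 98128241715123249), -1) = Rational(98128241715123249, 6008764150098190)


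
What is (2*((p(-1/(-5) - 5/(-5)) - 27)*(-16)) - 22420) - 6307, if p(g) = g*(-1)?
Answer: -139123/5 ≈ -27825.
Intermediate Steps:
p(g) = -g
(2*((p(-1/(-5) - 5/(-5)) - 27)*(-16)) - 22420) - 6307 = (2*((-(-1/(-5) - 5/(-5)) - 27)*(-16)) - 22420) - 6307 = (2*((-(-1*(-1/5) - 5*(-1/5)) - 27)*(-16)) - 22420) - 6307 = (2*((-(1/5 + 1) - 27)*(-16)) - 22420) - 6307 = (2*((-1*6/5 - 27)*(-16)) - 22420) - 6307 = (2*((-6/5 - 27)*(-16)) - 22420) - 6307 = (2*(-141/5*(-16)) - 22420) - 6307 = (2*(2256/5) - 22420) - 6307 = (4512/5 - 22420) - 6307 = -107588/5 - 6307 = -139123/5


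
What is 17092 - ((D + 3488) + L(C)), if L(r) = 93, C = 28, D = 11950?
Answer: 1561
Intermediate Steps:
17092 - ((D + 3488) + L(C)) = 17092 - ((11950 + 3488) + 93) = 17092 - (15438 + 93) = 17092 - 1*15531 = 17092 - 15531 = 1561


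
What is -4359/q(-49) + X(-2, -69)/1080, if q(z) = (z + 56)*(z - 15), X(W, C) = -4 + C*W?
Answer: 595969/60480 ≈ 9.8540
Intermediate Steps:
q(z) = (-15 + z)*(56 + z) (q(z) = (56 + z)*(-15 + z) = (-15 + z)*(56 + z))
-4359/q(-49) + X(-2, -69)/1080 = -4359/(-840 + (-49)² + 41*(-49)) + (-4 - 69*(-2))/1080 = -4359/(-840 + 2401 - 2009) + (-4 + 138)*(1/1080) = -4359/(-448) + 134*(1/1080) = -4359*(-1/448) + 67/540 = 4359/448 + 67/540 = 595969/60480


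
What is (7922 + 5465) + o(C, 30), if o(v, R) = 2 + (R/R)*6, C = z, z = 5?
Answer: 13395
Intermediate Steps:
C = 5
o(v, R) = 8 (o(v, R) = 2 + 1*6 = 2 + 6 = 8)
(7922 + 5465) + o(C, 30) = (7922 + 5465) + 8 = 13387 + 8 = 13395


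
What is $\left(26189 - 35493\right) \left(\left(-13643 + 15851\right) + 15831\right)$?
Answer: $-167834856$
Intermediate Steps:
$\left(26189 - 35493\right) \left(\left(-13643 + 15851\right) + 15831\right) = - 9304 \left(2208 + 15831\right) = \left(-9304\right) 18039 = -167834856$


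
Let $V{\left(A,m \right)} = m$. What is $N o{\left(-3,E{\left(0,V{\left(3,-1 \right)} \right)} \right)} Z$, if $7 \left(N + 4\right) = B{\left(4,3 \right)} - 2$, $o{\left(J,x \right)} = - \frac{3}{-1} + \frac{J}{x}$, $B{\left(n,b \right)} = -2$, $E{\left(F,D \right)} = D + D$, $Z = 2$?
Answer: $- \frac{288}{7} \approx -41.143$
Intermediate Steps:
$E{\left(F,D \right)} = 2 D$
$o{\left(J,x \right)} = 3 + \frac{J}{x}$ ($o{\left(J,x \right)} = \left(-3\right) \left(-1\right) + \frac{J}{x} = 3 + \frac{J}{x}$)
$N = - \frac{32}{7}$ ($N = -4 + \frac{-2 - 2}{7} = -4 + \frac{1}{7} \left(-4\right) = -4 - \frac{4}{7} = - \frac{32}{7} \approx -4.5714$)
$N o{\left(-3,E{\left(0,V{\left(3,-1 \right)} \right)} \right)} Z = - \frac{32 \left(3 - \frac{3}{2 \left(-1\right)}\right)}{7} \cdot 2 = - \frac{32 \left(3 - \frac{3}{-2}\right)}{7} \cdot 2 = - \frac{32 \left(3 - - \frac{3}{2}\right)}{7} \cdot 2 = - \frac{32 \left(3 + \frac{3}{2}\right)}{7} \cdot 2 = \left(- \frac{32}{7}\right) \frac{9}{2} \cdot 2 = \left(- \frac{144}{7}\right) 2 = - \frac{288}{7}$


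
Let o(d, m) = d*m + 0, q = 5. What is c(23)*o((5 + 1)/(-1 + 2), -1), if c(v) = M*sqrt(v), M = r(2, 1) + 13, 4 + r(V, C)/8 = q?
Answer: -126*sqrt(23) ≈ -604.27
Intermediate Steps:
r(V, C) = 8 (r(V, C) = -32 + 8*5 = -32 + 40 = 8)
M = 21 (M = 8 + 13 = 21)
o(d, m) = d*m
c(v) = 21*sqrt(v)
c(23)*o((5 + 1)/(-1 + 2), -1) = (21*sqrt(23))*(((5 + 1)/(-1 + 2))*(-1)) = (21*sqrt(23))*((6/1)*(-1)) = (21*sqrt(23))*((6*1)*(-1)) = (21*sqrt(23))*(6*(-1)) = (21*sqrt(23))*(-6) = -126*sqrt(23)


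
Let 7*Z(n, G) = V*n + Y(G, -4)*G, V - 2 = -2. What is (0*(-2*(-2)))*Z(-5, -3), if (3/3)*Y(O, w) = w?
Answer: 0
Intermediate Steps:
V = 0 (V = 2 - 2 = 0)
Y(O, w) = w
Z(n, G) = -4*G/7 (Z(n, G) = (0*n - 4*G)/7 = (0 - 4*G)/7 = (-4*G)/7 = -4*G/7)
(0*(-2*(-2)))*Z(-5, -3) = (0*(-2*(-2)))*(-4/7*(-3)) = (0*4)*(12/7) = 0*(12/7) = 0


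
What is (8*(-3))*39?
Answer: -936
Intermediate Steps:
(8*(-3))*39 = -24*39 = -936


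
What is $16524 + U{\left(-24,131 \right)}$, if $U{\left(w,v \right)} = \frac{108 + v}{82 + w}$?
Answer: $\frac{958631}{58} \approx 16528.0$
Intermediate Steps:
$U{\left(w,v \right)} = \frac{108 + v}{82 + w}$
$16524 + U{\left(-24,131 \right)} = 16524 + \frac{108 + 131}{82 - 24} = 16524 + \frac{1}{58} \cdot 239 = 16524 + \frac{239}{58} = \frac{958631}{58}$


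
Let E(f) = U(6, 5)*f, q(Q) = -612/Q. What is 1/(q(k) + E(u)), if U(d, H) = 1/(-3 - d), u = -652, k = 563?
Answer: 5067/361568 ≈ 0.014014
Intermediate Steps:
E(f) = -f/9 (E(f) = (-1/(3 + 6))*f = (-1/9)*f = (-1*⅑)*f = -f/9)
1/(q(k) + E(u)) = 1/(-612/563 - ⅑*(-652)) = 1/(-612*1/563 + 652/9) = 1/(-612/563 + 652/9) = 1/(361568/5067) = 5067/361568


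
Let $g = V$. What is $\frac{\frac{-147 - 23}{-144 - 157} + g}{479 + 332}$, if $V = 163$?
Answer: $\frac{49233}{244111} \approx 0.20168$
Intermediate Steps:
$g = 163$
$\frac{\frac{-147 - 23}{-144 - 157} + g}{479 + 332} = \frac{\frac{-147 - 23}{-144 - 157} + 163}{479 + 332} = \frac{- \frac{170}{-301} + 163}{811} = \left(\left(-170\right) \left(- \frac{1}{301}\right) + 163\right) \frac{1}{811} = \left(\frac{170}{301} + 163\right) \frac{1}{811} = \frac{49233}{301} \cdot \frac{1}{811} = \frac{49233}{244111}$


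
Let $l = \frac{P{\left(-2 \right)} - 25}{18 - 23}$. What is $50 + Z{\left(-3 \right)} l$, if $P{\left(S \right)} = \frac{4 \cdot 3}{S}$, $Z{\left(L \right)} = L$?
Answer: $\frac{157}{5} \approx 31.4$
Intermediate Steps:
$P{\left(S \right)} = \frac{12}{S}$
$l = \frac{31}{5}$ ($l = \frac{\frac{12}{-2} - 25}{18 - 23} = \frac{12 \left(- \frac{1}{2}\right) - 25}{-5} = \left(-6 - 25\right) \left(- \frac{1}{5}\right) = \left(-31\right) \left(- \frac{1}{5}\right) = \frac{31}{5} \approx 6.2$)
$50 + Z{\left(-3 \right)} l = 50 - \frac{93}{5} = \frac{157}{5}$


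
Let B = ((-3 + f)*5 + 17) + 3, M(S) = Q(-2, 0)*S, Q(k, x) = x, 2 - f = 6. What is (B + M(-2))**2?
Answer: 225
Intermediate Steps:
f = -4 (f = 2 - 1*6 = 2 - 6 = -4)
M(S) = 0 (M(S) = 0*S = 0)
B = -15 (B = ((-3 - 4)*5 + 17) + 3 = (-7*5 + 17) + 3 = (-35 + 17) + 3 = -18 + 3 = -15)
(B + M(-2))**2 = (-15 + 0)**2 = (-15)**2 = 225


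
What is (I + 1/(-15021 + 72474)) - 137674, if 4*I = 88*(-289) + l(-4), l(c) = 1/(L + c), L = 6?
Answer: -66200506507/459624 ≈ -1.4403e+5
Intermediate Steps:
l(c) = 1/(6 + c)
I = -50863/8 (I = (88*(-289) + 1/(6 - 4))/4 = (-25432 + 1/2)/4 = (-25432 + ½)/4 = (¼)*(-50863/2) = -50863/8 ≈ -6357.9)
(I + 1/(-15021 + 72474)) - 137674 = (-50863/8 + 1/(-15021 + 72474)) - 137674 = (-50863/8 + 1/57453) - 137674 = -2922231931/459624 - 137674 = -66200506507/459624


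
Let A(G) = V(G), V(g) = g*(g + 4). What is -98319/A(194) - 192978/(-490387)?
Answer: -13600562839/6278915148 ≈ -2.1661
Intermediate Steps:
V(g) = g*(4 + g)
A(G) = G*(4 + G)
-98319/A(194) - 192978/(-490387) = -98319*1/(194*(4 + 194)) - 192978/(-490387) = -98319/(194*198) - 192978*(-1/490387) = -98319/38412 + 192978/490387 = -98319*1/38412 + 192978/490387 = -32773/12804 + 192978/490387 = -13600562839/6278915148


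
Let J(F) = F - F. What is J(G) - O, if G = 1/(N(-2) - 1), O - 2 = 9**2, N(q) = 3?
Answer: -83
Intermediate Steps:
O = 83 (O = 2 + 9**2 = 2 + 81 = 83)
G = 1/2 (G = 1/(3 - 1) = 1/2 ≈ 0.50000)
J(F) = 0
J(G) - O = 0 - 1*83 = 0 - 83 = -83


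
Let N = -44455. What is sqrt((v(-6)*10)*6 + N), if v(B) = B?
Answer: I*sqrt(44815) ≈ 211.7*I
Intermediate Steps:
sqrt((v(-6)*10)*6 + N) = sqrt(-6*10*6 - 44455) = sqrt(-60*6 - 44455) = sqrt(-360 - 44455) = sqrt(-44815) = I*sqrt(44815)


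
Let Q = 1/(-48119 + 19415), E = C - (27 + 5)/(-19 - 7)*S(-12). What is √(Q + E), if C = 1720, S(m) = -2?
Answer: 7*√1804991838/7176 ≈ 41.443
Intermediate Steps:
E = 22328/13 (E = 1720 - (27 + 5)/(-19 - 7)*(-2) = 1720 - 32/(-26)*(-2) = 1720 - 32*(-1/26)*(-2) = 1720 - (-16)*(-2)/13 = 1720 - 1*32/13 = 1720 - 32/13 = 22328/13 ≈ 1717.5)
Q = -1/28704 (Q = 1/(-28704) = -1/28704 ≈ -3.4838e-5)
√(Q + E) = √(-1/28704 + 22328/13) = √(49300223/28704) = 7*√1804991838/7176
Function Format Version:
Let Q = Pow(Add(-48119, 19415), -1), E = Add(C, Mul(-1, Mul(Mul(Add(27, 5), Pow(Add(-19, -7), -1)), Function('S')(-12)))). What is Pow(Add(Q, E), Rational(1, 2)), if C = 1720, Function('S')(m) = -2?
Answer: Mul(Rational(7, 7176), Pow(1804991838, Rational(1, 2))) ≈ 41.443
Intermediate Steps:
E = Rational(22328, 13) (E = Add(1720, Mul(-1, Mul(Mul(Add(27, 5), Pow(Add(-19, -7), -1)), -2))) = Add(1720, Mul(-1, Mul(Mul(32, Pow(-26, -1)), -2))) = Add(1720, Mul(-1, Mul(Mul(32, Rational(-1, 26)), -2))) = Add(1720, Mul(-1, Mul(Rational(-16, 13), -2))) = Add(1720, Mul(-1, Rational(32, 13))) = Add(1720, Rational(-32, 13)) = Rational(22328, 13) ≈ 1717.5)
Q = Rational(-1, 28704) (Q = Pow(-28704, -1) = Rational(-1, 28704) ≈ -3.4838e-5)
Pow(Add(Q, E), Rational(1, 2)) = Pow(Add(Rational(-1, 28704), Rational(22328, 13)), Rational(1, 2)) = Pow(Rational(49300223, 28704), Rational(1, 2)) = Mul(Rational(7, 7176), Pow(1804991838, Rational(1, 2)))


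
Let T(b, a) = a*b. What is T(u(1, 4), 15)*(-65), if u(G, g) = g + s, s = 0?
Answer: -3900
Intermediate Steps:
u(G, g) = g (u(G, g) = g + 0 = g)
T(u(1, 4), 15)*(-65) = (15*4)*(-65) = 60*(-65) = -3900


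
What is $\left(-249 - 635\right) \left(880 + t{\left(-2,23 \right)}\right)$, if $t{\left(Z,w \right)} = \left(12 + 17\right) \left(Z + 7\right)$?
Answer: $-906100$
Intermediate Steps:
$t{\left(Z,w \right)} = 203 + 29 Z$ ($t{\left(Z,w \right)} = 29 \left(7 + Z\right) = 203 + 29 Z$)
$\left(-249 - 635\right) \left(880 + t{\left(-2,23 \right)}\right) = \left(-249 - 635\right) \left(880 + \left(203 + 29 \left(-2\right)\right)\right) = - 884 \left(880 + \left(203 - 58\right)\right) = - 884 \left(880 + 145\right) = \left(-884\right) 1025 = -906100$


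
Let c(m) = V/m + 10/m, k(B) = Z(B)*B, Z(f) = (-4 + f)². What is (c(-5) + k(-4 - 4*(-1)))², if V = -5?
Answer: 1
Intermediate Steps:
k(B) = B*(-4 + B)² (k(B) = (-4 + B)²*B = B*(-4 + B)²)
c(m) = 5/m (c(m) = -5/m + 10/m = 5/m)
(c(-5) + k(-4 - 4*(-1)))² = (5/(-5) + (-4 - 4*(-1))*(-4 + (-4 - 4*(-1)))²)² = (5*(-⅕) + (-4 + 4)*(-4 + (-4 + 4))²)² = (-1 + 0*(-4 + 0)²)² = (-1 + 0*(-4)²)² = (-1 + 0*16)² = (-1 + 0)² = (-1)² = 1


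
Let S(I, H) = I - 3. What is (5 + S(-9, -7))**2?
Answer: 49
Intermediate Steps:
S(I, H) = -3 + I
(5 + S(-9, -7))**2 = (5 + (-3 - 9))**2 = (5 - 12)**2 = (-7)**2 = 49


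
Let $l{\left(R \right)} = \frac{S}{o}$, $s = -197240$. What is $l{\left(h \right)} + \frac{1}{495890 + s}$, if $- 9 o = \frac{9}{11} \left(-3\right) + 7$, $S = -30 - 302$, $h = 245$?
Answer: $\frac{39264113}{59730} \approx 657.36$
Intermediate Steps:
$S = -332$
$o = - \frac{50}{99}$ ($o = - \frac{\frac{9}{11} \left(-3\right) + 7}{9} = - \frac{- \frac{27}{11} + 7}{9} = \left(- \frac{1}{9}\right) \frac{50}{11} = - \frac{50}{99} \approx -0.50505$)
$l{\left(R \right)} = \frac{16434}{25}$ ($l{\left(R \right)} = - \frac{332}{- \frac{50}{99}} = \left(-332\right) \left(- \frac{99}{50}\right) = \frac{16434}{25}$)
$l{\left(h \right)} + \frac{1}{495890 + s} = \frac{16434}{25} + \frac{1}{495890 - 197240} = \frac{16434}{25} + \frac{1}{298650} = \frac{39264113}{59730}$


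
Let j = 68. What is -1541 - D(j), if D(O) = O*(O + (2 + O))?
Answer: -10925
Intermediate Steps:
D(O) = O*(2 + 2*O)
-1541 - D(j) = -1541 - 2*68*(1 + 68) = -1541 - 2*68*69 = -1541 - 1*9384 = -1541 - 9384 = -10925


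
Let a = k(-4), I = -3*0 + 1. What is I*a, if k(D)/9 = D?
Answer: -36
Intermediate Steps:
k(D) = 9*D
I = 1 (I = 0 + 1 = 1)
a = -36 (a = 9*(-4) = -36)
I*a = 1*(-36) = -36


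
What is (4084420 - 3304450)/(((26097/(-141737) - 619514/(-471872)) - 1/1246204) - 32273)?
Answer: -8126143677785944847040/336225575893249709677 ≈ -24.169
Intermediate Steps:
(4084420 - 3304450)/(((26097/(-141737) - 619514/(-471872)) - 1/1246204) - 32273) = 779970/(((26097*(-1/141737) - 619514*(-1/471872)) - 1*1/1246204) - 32273) = 779970/(((-26097/141737 + 309757/235936) - 1/1246204) - 32273) = 779970/((37746806117/33440860832 - 1/1246204) - 32273) = 779970/(11760046832342259/10418533633070432 - 32273) = 779970/(-336225575893249709677/10418533633070432) = 779970*(-10418533633070432/336225575893249709677) = -8126143677785944847040/336225575893249709677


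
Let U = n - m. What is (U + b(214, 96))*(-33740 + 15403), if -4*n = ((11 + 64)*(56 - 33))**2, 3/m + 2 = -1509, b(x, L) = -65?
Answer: 82453461483151/6044 ≈ 1.3642e+10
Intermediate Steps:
m = -3/1511 (m = 3/(-2 - 1509) = 3/(-1511) = 3*(-1/1511) = -3/1511 ≈ -0.0019854)
n = -2975625/4 (n = -(11 + 64)**2*(56 - 33)**2/4 = -(75*23)**2/4 = -1/4*1725**2 = -1/4*2975625 = -2975625/4 ≈ -7.4391e+5)
U = -4496169363/6044 (U = -2975625/4 - 1*(-3/1511) = -2975625/4 + 3/1511 = -4496169363/6044 ≈ -7.4391e+5)
(U + b(214, 96))*(-33740 + 15403) = (-4496169363/6044 - 65)*(-33740 + 15403) = -4496562223/6044*(-18337) = 82453461483151/6044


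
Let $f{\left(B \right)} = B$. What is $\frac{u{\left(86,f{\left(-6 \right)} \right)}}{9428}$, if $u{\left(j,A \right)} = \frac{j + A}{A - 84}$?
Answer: $- \frac{2}{21213} \approx -9.4282 \cdot 10^{-5}$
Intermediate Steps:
$u{\left(j,A \right)} = \frac{A + j}{-84 + A}$
$\frac{u{\left(86,f{\left(-6 \right)} \right)}}{9428} = \frac{\frac{1}{-84 - 6} \left(-6 + 86\right)}{9428} = \frac{1}{-90} \cdot 80 \cdot \frac{1}{9428} = \left(- \frac{1}{90}\right) 80 \cdot \frac{1}{9428} = \left(- \frac{8}{9}\right) \frac{1}{9428} = - \frac{2}{21213}$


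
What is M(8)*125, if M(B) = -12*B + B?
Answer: -11000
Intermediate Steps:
M(B) = -11*B
M(8)*125 = -11*8*125 = -88*125 = -11000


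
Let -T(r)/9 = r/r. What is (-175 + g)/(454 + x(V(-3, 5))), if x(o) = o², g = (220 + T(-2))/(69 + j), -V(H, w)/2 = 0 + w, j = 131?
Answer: -34789/110800 ≈ -0.31398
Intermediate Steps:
V(H, w) = -2*w (V(H, w) = -2*(0 + w) = -2*w)
T(r) = -9 (T(r) = -9*r/r = -9*1 = -9)
g = 211/200 (g = (220 - 9)/(69 + 131) = 211/200 ≈ 1.0550)
(-175 + g)/(454 + x(V(-3, 5))) = (-175 + 211/200)/(454 + (-2*5)²) = -34789/(200*(454 + (-10)²)) = -34789/(200*(454 + 100)) = -34789/200/554 = -34789/200*1/554 = -34789/110800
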